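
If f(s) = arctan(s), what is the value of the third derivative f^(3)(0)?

-2

From the series, [s^3] f = -1/3; multiply by 3! = 6 to get -2.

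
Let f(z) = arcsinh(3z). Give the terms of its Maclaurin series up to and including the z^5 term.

729*z^5/40 - 9*z^3/2 + 3*z

f(0) = 0
f′(0) = 3
f′′(0) = 0
f′′′(0) = -27
f^(4)(0) = 0
f^(5)(0) = 2187
Then c_k = f^(k)(0)/k! gives each Taylor coefficient.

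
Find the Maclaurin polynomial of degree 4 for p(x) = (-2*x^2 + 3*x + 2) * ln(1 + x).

3*x^4/2 - 17*x^3/6 + 2*x^2 + 2*x

Shift and add copies of the series according to the polynomial's terms.
p(0) = 0
p′(0) = 2
p′′(0) = 4
p′′′(0) = -17
p^(4)(0) = 36
Dividing each by k! gives the coefficients c_0, ..., c_4.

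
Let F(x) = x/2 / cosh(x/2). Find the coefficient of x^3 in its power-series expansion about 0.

-1/16

Divide the numerator series by the denominator series (power-series long division).
So c_3 = F′′′(0)/3! = -1/16.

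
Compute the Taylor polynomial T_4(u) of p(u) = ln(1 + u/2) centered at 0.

Compute the successive derivatives at the expansion point and divide by k!.
p(0) = 0
p′(0) = 1/2
p′′(0) = -1/4
p′′′(0) = 1/4
p^(4)(0) = -3/8

-u^4/64 + u^3/24 - u^2/8 + u/2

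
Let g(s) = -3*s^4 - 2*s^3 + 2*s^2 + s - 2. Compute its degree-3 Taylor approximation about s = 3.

g(3) = -278
g′(3) = -365
g′′(3) = -356
g′′′(3) = -228
Dividing each by k! gives the coefficients c_0, ..., c_3.

-38*(s - 3)^3 - 178*(s - 3)^2 - 365*(s - 3) - 278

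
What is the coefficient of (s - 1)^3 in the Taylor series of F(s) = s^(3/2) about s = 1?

Apply the Taylor formula c_k = f^(k)(a)/k!.
F(1) = 1
F′(1) = 3/2
F′′(1) = 3/4
F′′′(1) = -3/8
The Taylor polynomial is Σ F^(k)(1)/k! · (s - 1)^k.

-1/16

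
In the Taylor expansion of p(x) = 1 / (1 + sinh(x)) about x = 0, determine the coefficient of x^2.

Use the geometric series for the reciprocal, then substitute.
[x^0] = 1;  [x^1] = -1;  [x^2] = 1.

1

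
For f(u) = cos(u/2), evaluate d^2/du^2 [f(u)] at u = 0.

-1/4

The coefficient of u^2 in the expansion is -1/8, so f′′(0) = 2! * (-1/8) = -1/4.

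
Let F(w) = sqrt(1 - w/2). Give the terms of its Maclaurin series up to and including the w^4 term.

-5*w^4/2048 - w^3/128 - w^2/32 - w/4 + 1

[w^0] = 1;  [w^1] = -1/4;  [w^2] = -1/32;  [w^3] = -1/128;  [w^4] = -5/2048.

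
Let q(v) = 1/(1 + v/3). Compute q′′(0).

2/9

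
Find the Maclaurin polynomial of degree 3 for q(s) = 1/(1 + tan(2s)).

Substitute the inner expansion into the outer series and collect powers.
q(0) = 1
q′(0) = -2
q′′(0) = 8
q′′′(0) = -64

-32*s^3/3 + 4*s^2 - 2*s + 1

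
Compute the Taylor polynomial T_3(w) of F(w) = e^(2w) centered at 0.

4*w^3/3 + 2*w^2 + 2*w + 1

Differentiate repeatedly and evaluate at the center.
[w^0] = 1;  [w^1] = 2;  [w^2] = 2;  [w^3] = 4/3.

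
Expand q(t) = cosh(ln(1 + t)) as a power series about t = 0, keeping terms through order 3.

-t^3/2 + t^2/2 + 1

Plug the Maclaurin series of the inner function into that of the outer and collect terms.
q(0) = 1
q′(0) = 0
q′′(0) = 1
q′′′(0) = -3
The Taylor polynomial is Σ q^(k)(0)/k! · t^k.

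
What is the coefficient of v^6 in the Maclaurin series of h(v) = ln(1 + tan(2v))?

Substitute the inner expansion into the outer series and collect powers.
h(0) = 0
h′(0) = 2
h′′(0) = -4
h′′′(0) = 32
h^(4)(0) = -224
h^(5)(0) = 2560
h^(6)(0) = -31744
So c_6 = h^(6)(0)/6! = -1984/45.

-1984/45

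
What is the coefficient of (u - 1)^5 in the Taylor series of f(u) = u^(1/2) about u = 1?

f(1) = 1
f′(1) = 1/2
f′′(1) = -1/4
f′′′(1) = 3/8
f^(4)(1) = -15/16
f^(5)(1) = 105/32
So c_5 = f^(5)(1)/5! = 7/256.

7/256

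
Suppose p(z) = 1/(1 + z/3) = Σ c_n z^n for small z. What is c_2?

1/9

[z^0] = 1;  [z^1] = -1/3;  [z^2] = 1/9.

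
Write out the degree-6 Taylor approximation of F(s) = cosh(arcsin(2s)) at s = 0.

68*s^6/9 + 10*s^4/3 + 2*s^2 + 1

Plug the Maclaurin series of the inner function into that of the outer and collect terms.
[s^0] = 1;  [s^1] = 0;  [s^2] = 2;  [s^3] = 0;  [s^4] = 10/3;  [s^5] = 0;  [s^6] = 68/9.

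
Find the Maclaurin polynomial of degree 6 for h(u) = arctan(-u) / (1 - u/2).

Take the Cauchy product of the two expansions.
h(0) = 0
h′(0) = -1
h′′(0) = -1
h′′′(0) = 1/2
h^(4)(0) = 1
h^(5)(0) = -43/2
h^(6)(0) = -129/2

-43*u^6/480 - 43*u^5/240 + u^4/24 + u^3/12 - u^2/2 - u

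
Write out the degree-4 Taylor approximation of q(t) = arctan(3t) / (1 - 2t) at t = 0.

Expand each factor separately, then convolve coefficients.
q(0) = 0
q′(0) = 3
q′′(0) = 12
q′′′(0) = 18
q^(4)(0) = 144
Dividing each by k! gives the coefficients c_0, ..., c_4.

6*t^4 + 3*t^3 + 6*t^2 + 3*t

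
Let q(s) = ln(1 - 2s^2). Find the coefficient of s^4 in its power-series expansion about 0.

-2

q(0) = 0
q′(0) = 0
q′′(0) = -4
q′′′(0) = 0
q^(4)(0) = -48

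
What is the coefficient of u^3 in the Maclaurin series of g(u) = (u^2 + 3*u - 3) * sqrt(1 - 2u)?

Multiply each power in the prefactor through the base expansion.
g(0) = -3
g′(0) = 6
g′′(0) = -1
g′′′(0) = -6

-1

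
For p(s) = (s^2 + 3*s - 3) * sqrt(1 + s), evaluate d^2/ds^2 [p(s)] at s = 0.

Distribute the polynomial across the series and collect like powers.
The coefficient of s^2 in the expansion is 23/8, so p′′(0) = 2! * (23/8) = 23/4.

23/4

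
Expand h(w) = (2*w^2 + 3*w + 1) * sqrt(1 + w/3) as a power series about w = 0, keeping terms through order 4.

Distribute the polynomial across the series and collect like powers.
h(0) = 1
h′(0) = 19/6
h′′(0) = 179/36
h′′′(0) = 127/72
h^(4)(0) = -221/432

-221*w^4/10368 + 127*w^3/432 + 179*w^2/72 + 19*w/6 + 1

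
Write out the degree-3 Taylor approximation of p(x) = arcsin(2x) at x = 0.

4*x^3/3 + 2*x

Apply the Taylor formula c_k = f^(k)(a)/k!.
[x^0] = 0;  [x^1] = 2;  [x^2] = 0;  [x^3] = 4/3.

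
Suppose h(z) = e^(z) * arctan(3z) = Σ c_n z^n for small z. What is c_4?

Take the Cauchy product of the two expansions.
[z^0] = 0;  [z^1] = 3;  [z^2] = 3;  [z^3] = -15/2;  [z^4] = -17/2.

-17/2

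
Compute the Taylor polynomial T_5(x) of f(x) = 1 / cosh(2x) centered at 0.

Write the quotient as an unknown series and match coefficients against numerator = denominator · series.
f(0) = 1
f′(0) = 0
f′′(0) = -4
f′′′(0) = 0
f^(4)(0) = 80
f^(5)(0) = 0
Then c_k = f^(k)(0)/k! gives each Taylor coefficient.

10*x^4/3 - 2*x^2 + 1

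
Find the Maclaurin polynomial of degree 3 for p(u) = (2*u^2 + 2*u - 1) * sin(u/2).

Distribute the polynomial across the series and collect like powers.
p(0) = 0
p′(0) = -1/2
p′′(0) = 2
p′′′(0) = 49/8
Dividing each by k! gives the coefficients c_0, ..., c_3.

49*u^3/48 + u^2 - u/2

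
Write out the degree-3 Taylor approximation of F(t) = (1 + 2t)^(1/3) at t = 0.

Use the known series and substitute for the argument.
F(0) = 1
F′(0) = 2/3
F′′(0) = -8/9
F′′′(0) = 80/27
The Taylor polynomial is Σ F^(k)(0)/k! · t^k.

40*t^3/81 - 4*t^2/9 + 2*t/3 + 1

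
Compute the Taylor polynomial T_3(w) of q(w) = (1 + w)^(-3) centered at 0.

Apply the Taylor formula c_k = f^(k)(a)/k!.
[w^0] = 1;  [w^1] = -3;  [w^2] = 6;  [w^3] = -10.

-10*w^3 + 6*w^2 - 3*w + 1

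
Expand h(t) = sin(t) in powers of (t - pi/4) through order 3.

h(pi/4) = sqrt(2)/2
h′(pi/4) = sqrt(2)/2
h′′(pi/4) = -sqrt(2)/2
h′′′(pi/4) = -sqrt(2)/2

-sqrt(2)*(t - pi/4)^3/12 - sqrt(2)*(t - pi/4)^2/4 + sqrt(2)*(t - pi/4)/2 + sqrt(2)/2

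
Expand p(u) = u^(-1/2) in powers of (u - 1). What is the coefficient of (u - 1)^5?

-63/256

[(u - 1)^0] = 1;  [(u - 1)^1] = -1/2;  [(u - 1)^2] = 3/8;  [(u - 1)^3] = -5/16;  [(u - 1)^4] = 35/128;  [(u - 1)^5] = -63/256.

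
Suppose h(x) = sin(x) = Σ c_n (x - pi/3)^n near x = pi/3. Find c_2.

Apply the Taylor formula c_k = f^(k)(a)/k!.
h(pi/3) = sqrt(3)/2
h′(pi/3) = 1/2
h′′(pi/3) = -sqrt(3)/2

-sqrt(3)/4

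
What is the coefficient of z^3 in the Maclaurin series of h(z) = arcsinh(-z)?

Use the known series and substitute for the argument.

1/6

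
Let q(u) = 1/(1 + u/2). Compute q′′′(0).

-3/4

The coefficient of u^3 in the expansion is -1/8, so q′′′(0) = 3! * (-1/8) = -3/4.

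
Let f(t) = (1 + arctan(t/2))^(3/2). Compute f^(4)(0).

Plug the Maclaurin series of the inner function into that of the outer and collect terms.
From the series, [t^4] f = -29/2048; multiply by 4! = 24 to get -87/256.

-87/256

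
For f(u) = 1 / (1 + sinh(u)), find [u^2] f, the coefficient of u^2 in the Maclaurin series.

Write 1/(1+u) = 1 - u + u^2 - u^3 + ... and substitute the series for u.
[u^0] = 1;  [u^1] = -1;  [u^2] = 1.
So c_2 = f′′(0)/2! = 1.

1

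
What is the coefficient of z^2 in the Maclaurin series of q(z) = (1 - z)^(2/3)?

-1/9

[z^0] = 1;  [z^1] = -2/3;  [z^2] = -1/9.
So c_2 = q′′(0)/2! = -1/9.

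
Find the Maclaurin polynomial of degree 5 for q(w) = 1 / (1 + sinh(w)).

Write 1/(1+u) = 1 - u + u^2 - u^3 + ... and substitute the series for u.
q(0) = 1
q′(0) = -1
q′′(0) = 2
q′′′(0) = -7
q^(4)(0) = 32
q^(5)(0) = -181
Dividing each by k! gives the coefficients c_0, ..., c_5.

-181*w^5/120 + 4*w^4/3 - 7*w^3/6 + w^2 - w + 1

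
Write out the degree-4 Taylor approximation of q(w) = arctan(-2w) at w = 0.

8*w^3/3 - 2*w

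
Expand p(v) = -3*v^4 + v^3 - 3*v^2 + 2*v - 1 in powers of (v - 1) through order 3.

p(1) = -4
p′(1) = -13
p′′(1) = -36
p′′′(1) = -66
The Taylor polynomial is Σ p^(k)(1)/k! · (v - 1)^k.

-11*(v - 1)^3 - 18*(v - 1)^2 - 13*(v - 1) - 4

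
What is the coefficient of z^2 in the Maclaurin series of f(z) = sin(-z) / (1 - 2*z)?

Multiply the numerator's expansion by the denominator's geometric series.
f(0) = 0
f′(0) = -1
f′′(0) = -4
The Taylor polynomial is Σ f^(k)(0)/k! · z^k.

-2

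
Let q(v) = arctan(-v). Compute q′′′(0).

Compute the successive derivatives at the expansion point and divide by k!.
From the series, [v^3] q = 1/3; multiply by 3! = 6 to get 2.

2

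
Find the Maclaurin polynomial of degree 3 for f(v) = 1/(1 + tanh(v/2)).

-v^3/12 + v^2/4 - v/2 + 1

Substitute the inner expansion into the outer series and collect powers.
f(0) = 1
f′(0) = -1/2
f′′(0) = 1/2
f′′′(0) = -1/2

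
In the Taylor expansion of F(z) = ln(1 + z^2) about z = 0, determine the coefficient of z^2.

F(0) = 0
F′(0) = 0
F′′(0) = 2
Dividing each by k! gives the coefficients c_0, ..., c_2.

1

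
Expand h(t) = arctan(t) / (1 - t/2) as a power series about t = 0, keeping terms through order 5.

Take the Cauchy product of the two expansions.
h(0) = 0
h′(0) = 1
h′′(0) = 1
h′′′(0) = -1/2
h^(4)(0) = -1
h^(5)(0) = 43/2
Dividing each by k! gives the coefficients c_0, ..., c_5.

43*t^5/240 - t^4/24 - t^3/12 + t^2/2 + t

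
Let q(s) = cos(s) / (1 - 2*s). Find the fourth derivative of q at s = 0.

337

Multiply the numerator's expansion by the denominator's geometric series.
From the series, [s^4] q = 337/24; multiply by 4! = 24 to get 337.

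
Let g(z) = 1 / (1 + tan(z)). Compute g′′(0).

Expand as Σ (-1)^k u^k with u equal to the inner function's series.
The coefficient of z^2 in the expansion is 1, so g′′(0) = 2! * (1) = 2.

2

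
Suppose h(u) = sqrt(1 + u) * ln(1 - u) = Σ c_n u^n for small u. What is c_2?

-1

Multiply the two series term by term and collect like powers.
h(0) = 0
h′(0) = -1
h′′(0) = -2
Dividing each by k! gives the coefficients c_0, ..., c_2.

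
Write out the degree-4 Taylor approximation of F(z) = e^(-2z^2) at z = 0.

2*z^4 - 2*z^2 + 1

[z^0] = 1;  [z^1] = 0;  [z^2] = -2;  [z^3] = 0;  [z^4] = 2.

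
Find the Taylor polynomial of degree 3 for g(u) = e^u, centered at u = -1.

(u + 1)^3*e^(-1)/6 + (u + 1)^2*e^(-1)/2 + (u + 1)*e^(-1) + e^(-1)

Use the known series and substitute for the argument.
[(u + 1)^0] = e^(-1);  [(u + 1)^1] = e^(-1);  [(u + 1)^2] = e^(-1)/2;  [(u + 1)^3] = e^(-1)/6.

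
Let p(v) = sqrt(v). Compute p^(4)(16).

-15/262144

The coefficient of (v - 16)^4 in the expansion is -5/2097152, so p^(4)(16) = 4! * (-5/2097152) = -15/262144.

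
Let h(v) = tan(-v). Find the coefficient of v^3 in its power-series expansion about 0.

h(0) = 0
h′(0) = -1
h′′(0) = 0
h′′′(0) = -2
So c_3 = h′′′(0)/3! = -1/3.

-1/3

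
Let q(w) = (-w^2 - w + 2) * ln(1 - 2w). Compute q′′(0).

Multiply each power in the prefactor through the base expansion.
The coefficient of w^2 in the expansion is -2, so q′′(0) = 2! * (-2) = -4.

-4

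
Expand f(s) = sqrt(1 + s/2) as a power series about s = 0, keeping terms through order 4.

Apply the Taylor formula c_k = f^(k)(a)/k!.

-5*s^4/2048 + s^3/128 - s^2/32 + s/4 + 1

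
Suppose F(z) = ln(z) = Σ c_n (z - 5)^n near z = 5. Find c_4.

-1/2500

F(5) = ln(5)
F′(5) = 1/5
F′′(5) = -1/25
F′′′(5) = 2/125
F^(4)(5) = -6/625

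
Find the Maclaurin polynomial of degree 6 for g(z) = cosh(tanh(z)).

Compose series: expand the inner function first, then feed it into the outer expansion.
[z^0] = 1;  [z^1] = 0;  [z^2] = 1/2;  [z^3] = 0;  [z^4] = -7/24;  [z^5] = 0;  [z^6] = 97/720.

97*z^6/720 - 7*z^4/24 + z^2/2 + 1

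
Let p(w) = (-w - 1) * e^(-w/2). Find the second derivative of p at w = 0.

3/4

Shift and add copies of the series according to the polynomial's terms.
From the series, [w^2] p = 3/8; multiply by 2! = 2 to get 3/4.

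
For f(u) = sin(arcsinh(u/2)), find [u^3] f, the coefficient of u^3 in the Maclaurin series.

-1/24

Let u equal the inner series; expand the outer function in u and truncate.
f(0) = 0
f′(0) = 1/2
f′′(0) = 0
f′′′(0) = -1/4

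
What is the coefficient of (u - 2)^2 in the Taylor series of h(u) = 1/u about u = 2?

1/8

Apply the Taylor formula c_k = f^(k)(a)/k!.
[(u - 2)^0] = 1/2;  [(u - 2)^1] = -1/4;  [(u - 2)^2] = 1/8.
So c_2 = h′′(2)/2! = 1/8.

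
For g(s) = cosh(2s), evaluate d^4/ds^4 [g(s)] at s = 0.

16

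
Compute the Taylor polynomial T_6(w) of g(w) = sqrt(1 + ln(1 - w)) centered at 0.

Plug the Maclaurin series of the inner function into that of the outer and collect terms.
[w^0] = 1;  [w^1] = -1/2;  [w^2] = -3/8;  [w^3] = -17/48;  [w^4] = -143/384;  [w^5] = -1609/3840;  [w^6] = -22819/46080.

-22819*w^6/46080 - 1609*w^5/3840 - 143*w^4/384 - 17*w^3/48 - 3*w^2/8 - w/2 + 1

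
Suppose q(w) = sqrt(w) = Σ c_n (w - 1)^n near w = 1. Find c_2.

-1/8

[(w - 1)^0] = 1;  [(w - 1)^1] = 1/2;  [(w - 1)^2] = -1/8.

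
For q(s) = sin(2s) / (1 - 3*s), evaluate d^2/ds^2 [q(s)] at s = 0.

Multiply the numerator's expansion by the denominator's geometric series.
From the series, [s^2] q = 6; multiply by 2! = 2 to get 12.

12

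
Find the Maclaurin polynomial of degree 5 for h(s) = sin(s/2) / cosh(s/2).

3*s^5/320 - s^3/12 + s/2

Invert the denominator's series and multiply.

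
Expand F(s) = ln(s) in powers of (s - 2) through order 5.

Compute the successive derivatives at the expansion point and divide by k!.
[(s - 2)^0] = ln(2);  [(s - 2)^1] = 1/2;  [(s - 2)^2] = -1/8;  [(s - 2)^3] = 1/24;  [(s - 2)^4] = -1/64;  [(s - 2)^5] = 1/160.

(s - 2)^5/160 - (s - 2)^4/64 + (s - 2)^3/24 - (s - 2)^2/8 + (s - 2)/2 + ln(2)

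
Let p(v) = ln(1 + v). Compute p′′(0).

-1

From the series, [v^2] p = -1/2; multiply by 2! = 2 to get -1.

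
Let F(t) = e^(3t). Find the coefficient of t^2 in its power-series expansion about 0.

c_2 = F′′(0)/2! = 9/2.

9/2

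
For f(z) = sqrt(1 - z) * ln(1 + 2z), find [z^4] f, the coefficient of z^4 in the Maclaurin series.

Take the Cauchy product of the two expansions.
[z^0] = 0;  [z^1] = 2;  [z^2] = -3;  [z^3] = 41/12;  [z^4] = -125/24.

-125/24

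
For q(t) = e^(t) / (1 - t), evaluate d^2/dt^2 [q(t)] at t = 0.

5

Multiply the two series term by term and collect like powers.
From the series, [t^2] q = 5/2; multiply by 2! = 2 to get 5.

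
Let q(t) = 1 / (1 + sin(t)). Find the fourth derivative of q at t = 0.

Expand as Σ (-1)^k u^k with u equal to the inner function's series.
From the series, [t^4] q = 2/3; multiply by 4! = 24 to get 16.

16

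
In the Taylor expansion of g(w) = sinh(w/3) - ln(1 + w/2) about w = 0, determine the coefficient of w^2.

1/8

Combine the two series term by term.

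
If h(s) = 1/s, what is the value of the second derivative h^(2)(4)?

1/32

The coefficient of (s - 4)^2 in the expansion is 1/64, so h′′(4) = 2! * (1/64) = 1/32.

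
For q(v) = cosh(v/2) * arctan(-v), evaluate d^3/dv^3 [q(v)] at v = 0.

Take the Cauchy product of the two expansions.
From the series, [v^3] q = 5/24; multiply by 3! = 6 to get 5/4.

5/4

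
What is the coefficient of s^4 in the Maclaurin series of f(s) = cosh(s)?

1/24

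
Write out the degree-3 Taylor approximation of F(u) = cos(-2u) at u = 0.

Apply the Taylor formula c_k = f^(k)(a)/k!.
[u^0] = 1;  [u^1] = 0;  [u^2] = -2;  [u^3] = 0.

1 - 2*u^2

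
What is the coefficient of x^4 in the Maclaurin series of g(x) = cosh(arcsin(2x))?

Substitute the inner expansion into the outer series and collect powers.
g(0) = 1
g′(0) = 0
g′′(0) = 4
g′′′(0) = 0
g^(4)(0) = 80
Then c_k = g^(k)(0)/k! gives each Taylor coefficient.

10/3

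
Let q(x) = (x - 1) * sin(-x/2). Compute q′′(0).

-1

Shift and add copies of the series according to the polynomial's terms.
From the series, [x^2] q = -1/2; multiply by 2! = 2 to get -1.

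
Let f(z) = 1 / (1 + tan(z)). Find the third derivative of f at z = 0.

-8

Write 1/(1+u) = 1 - u + u^2 - u^3 + ... and substitute the series for u.
From the series, [z^3] f = -4/3; multiply by 3! = 6 to get -8.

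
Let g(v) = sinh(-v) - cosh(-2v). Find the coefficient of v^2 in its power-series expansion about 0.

Expand each term separately and add.
g(0) = -1
g′(0) = -1
g′′(0) = -4

-2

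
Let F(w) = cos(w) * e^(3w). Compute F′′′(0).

Multiply the two series term by term and collect like powers.
The coefficient of w^3 in the expansion is 3, so F′′′(0) = 3! * (3) = 18.

18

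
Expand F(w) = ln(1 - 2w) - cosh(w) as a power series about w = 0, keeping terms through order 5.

Expand each term separately and add.
F(0) = -1
F′(0) = -2
F′′(0) = -5
F′′′(0) = -16
F^(4)(0) = -97
F^(5)(0) = -768
Then c_k = F^(k)(0)/k! gives each Taylor coefficient.

-32*w^5/5 - 97*w^4/24 - 8*w^3/3 - 5*w^2/2 - 2*w - 1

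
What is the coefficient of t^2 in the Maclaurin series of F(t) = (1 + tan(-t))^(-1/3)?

2/9

Let u equal the inner series; expand the outer function in u and truncate.
F(0) = 1
F′(0) = 1/3
F′′(0) = 4/9
Then c_k = F^(k)(0)/k! gives each Taylor coefficient.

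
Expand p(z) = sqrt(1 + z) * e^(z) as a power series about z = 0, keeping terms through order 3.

Multiply the two series term by term and collect like powers.
p(0) = 1
p′(0) = 3/2
p′′(0) = 7/4
p′′′(0) = 17/8

17*z^3/48 + 7*z^2/8 + 3*z/2 + 1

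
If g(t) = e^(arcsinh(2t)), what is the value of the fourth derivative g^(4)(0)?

-48

Compose series: expand the inner function first, then feed it into the outer expansion.
The coefficient of t^4 in the expansion is -2, so g^(4)(0) = 4! * (-2) = -48.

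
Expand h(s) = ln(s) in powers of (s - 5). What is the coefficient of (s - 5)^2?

-1/50

h(5) = ln(5)
h′(5) = 1/5
h′′(5) = -1/25
So c_2 = h′′(5)/2! = -1/50.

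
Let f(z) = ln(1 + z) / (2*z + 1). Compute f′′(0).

-5

Multiply the numerator's expansion by the denominator's geometric series.
The coefficient of z^2 in the expansion is -5/2, so f′′(0) = 2! * (-5/2) = -5.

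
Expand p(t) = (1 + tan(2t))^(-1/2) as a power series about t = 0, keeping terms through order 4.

Let u equal the inner series; expand the outer function in u and truncate.
[t^0] = 1;  [t^1] = -1;  [t^2] = 3/2;  [t^3] = -23/6;  [t^4] = 67/8.

67*t^4/8 - 23*t^3/6 + 3*t^2/2 - t + 1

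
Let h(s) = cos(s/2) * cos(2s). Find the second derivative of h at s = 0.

Take the Cauchy product of the two expansions.
The coefficient of s^2 in the expansion is -17/8, so h′′(0) = 2! * (-17/8) = -17/4.

-17/4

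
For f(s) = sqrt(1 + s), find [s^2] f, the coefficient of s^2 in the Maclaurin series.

-1/8

Apply the Taylor formula c_k = f^(k)(a)/k!.
f(0) = 1
f′(0) = 1/2
f′′(0) = -1/4
Then c_k = f^(k)(0)/k! gives each Taylor coefficient.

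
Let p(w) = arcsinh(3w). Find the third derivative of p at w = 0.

-27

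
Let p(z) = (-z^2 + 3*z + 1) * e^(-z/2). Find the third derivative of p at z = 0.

Multiply each power in the prefactor through the base expansion.
From the series, [z^3] p = 41/48; multiply by 3! = 6 to get 41/8.

41/8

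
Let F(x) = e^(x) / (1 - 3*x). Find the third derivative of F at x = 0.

Use 1/(1 - r) = Σ r^k on the denominator, then take the Cauchy product.
The coefficient of x^3 in the expansion is 113/3, so F′′′(0) = 3! * (113/3) = 226.

226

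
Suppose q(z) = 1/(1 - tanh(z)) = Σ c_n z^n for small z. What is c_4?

1/3

Substitute the inner expansion into the outer series and collect powers.
q(0) = 1
q′(0) = 1
q′′(0) = 2
q′′′(0) = 4
q^(4)(0) = 8
So c_4 = q^(4)(0)/4! = 1/3.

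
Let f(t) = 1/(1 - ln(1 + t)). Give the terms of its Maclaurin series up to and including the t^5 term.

Plug the Maclaurin series of the inner function into that of the outer and collect terms.
f(0) = 1
f′(0) = 1
f′′(0) = 1
f′′′(0) = 2
f^(4)(0) = 4
f^(5)(0) = 14
The Taylor polynomial is Σ f^(k)(0)/k! · t^k.

7*t^5/60 + t^4/6 + t^3/3 + t^2/2 + t + 1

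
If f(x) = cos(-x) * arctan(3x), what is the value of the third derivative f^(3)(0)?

-63

Multiply the two series term by term and collect like powers.
From the series, [x^3] f = -21/2; multiply by 3! = 6 to get -63.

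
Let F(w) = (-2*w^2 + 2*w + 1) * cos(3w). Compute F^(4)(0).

Distribute the polynomial across the series and collect like powers.
The coefficient of w^4 in the expansion is 99/8, so F^(4)(0) = 4! * (99/8) = 297.

297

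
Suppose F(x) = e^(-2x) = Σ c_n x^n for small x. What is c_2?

2

F(0) = 1
F′(0) = -2
F′′(0) = 4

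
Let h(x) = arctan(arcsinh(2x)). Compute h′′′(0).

Plug the Maclaurin series of the inner function into that of the outer and collect terms.
The coefficient of x^3 in the expansion is -4, so h′′′(0) = 3! * (-4) = -24.

-24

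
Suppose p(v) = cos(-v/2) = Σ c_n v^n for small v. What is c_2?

-1/8

[v^0] = 1;  [v^1] = 0;  [v^2] = -1/8.
So c_2 = p′′(0)/2! = -1/8.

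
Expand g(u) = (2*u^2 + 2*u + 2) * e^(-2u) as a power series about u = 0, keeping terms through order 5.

Shift and add copies of the series according to the polynomial's terms.
g(0) = 2
g′(0) = -2
g′′(0) = 4
g′′′(0) = -16
g^(4)(0) = 64
g^(5)(0) = -224
Dividing each by k! gives the coefficients c_0, ..., c_5.

-28*u^5/15 + 8*u^4/3 - 8*u^3/3 + 2*u^2 - 2*u + 2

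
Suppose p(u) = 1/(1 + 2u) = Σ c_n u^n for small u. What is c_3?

Apply the Taylor formula c_k = f^(k)(a)/k!.
p(0) = 1
p′(0) = -2
p′′(0) = 8
p′′′(0) = -48
Dividing each by k! gives the coefficients c_0, ..., c_3.

-8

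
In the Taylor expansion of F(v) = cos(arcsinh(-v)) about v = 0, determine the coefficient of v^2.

Let u equal the inner series; expand the outer function in u and truncate.
F(0) = 1
F′(0) = 0
F′′(0) = -1
Dividing each by k! gives the coefficients c_0, ..., c_2.

-1/2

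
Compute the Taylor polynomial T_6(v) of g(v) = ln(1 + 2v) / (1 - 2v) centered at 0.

592*v^6/15 + 376*v^5/15 + 28*v^4/3 + 20*v^3/3 + 2*v^2 + 2*v

Expand each factor separately, then convolve coefficients.
[v^0] = 0;  [v^1] = 2;  [v^2] = 2;  [v^3] = 20/3;  [v^4] = 28/3;  [v^5] = 376/15;  [v^6] = 592/15.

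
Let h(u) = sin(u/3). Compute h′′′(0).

The coefficient of u^3 in the expansion is -1/162, so h′′′(0) = 3! * (-1/162) = -1/27.

-1/27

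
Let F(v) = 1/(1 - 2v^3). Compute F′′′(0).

12

The coefficient of v^3 in the expansion is 2, so F′′′(0) = 3! * (2) = 12.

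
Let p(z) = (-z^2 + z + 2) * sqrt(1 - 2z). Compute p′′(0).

-6

Multiply each power in the prefactor through the base expansion.
From the series, [z^2] p = -3; multiply by 2! = 2 to get -6.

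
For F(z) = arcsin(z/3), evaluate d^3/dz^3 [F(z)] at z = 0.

1/27

From the series, [z^3] F = 1/162; multiply by 3! = 6 to get 1/27.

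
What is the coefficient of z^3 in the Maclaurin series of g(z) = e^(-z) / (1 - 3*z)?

Expand 1/(denominator) as a geometric series and multiply by the numerator's series.
g(0) = 1
g′(0) = 2
g′′(0) = 13
g′′′(0) = 116

58/3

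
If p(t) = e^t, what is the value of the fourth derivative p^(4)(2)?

Apply the Taylor formula c_k = f^(k)(a)/k!.
The coefficient of (t - 2)^4 in the expansion is e^(2)/24, so p^(4)(2) = 4! * (e^(2)/24) = e^(2).

e^(2)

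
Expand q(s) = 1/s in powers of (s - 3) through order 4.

(s - 3)^4/243 - (s - 3)^3/81 + (s - 3)^2/27 - (s - 3)/9 + 1/3

Apply the Taylor formula c_k = f^(k)(a)/k!.
[(s - 3)^0] = 1/3;  [(s - 3)^1] = -1/9;  [(s - 3)^2] = 1/27;  [(s - 3)^3] = -1/81;  [(s - 3)^4] = 1/243.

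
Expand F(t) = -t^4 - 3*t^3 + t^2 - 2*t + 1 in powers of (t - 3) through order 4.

-(t - 3)^4 - 15*(t - 3)^3 - 80*(t - 3)^2 - 185*(t - 3) - 158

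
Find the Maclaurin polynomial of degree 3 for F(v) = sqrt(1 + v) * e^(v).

Write out both Maclaurin series and multiply, keeping only the needed powers.
F(0) = 1
F′(0) = 3/2
F′′(0) = 7/4
F′′′(0) = 17/8
Dividing each by k! gives the coefficients c_0, ..., c_3.

17*v^3/48 + 7*v^2/8 + 3*v/2 + 1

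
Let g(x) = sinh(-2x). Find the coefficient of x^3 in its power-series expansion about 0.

g(0) = 0
g′(0) = -2
g′′(0) = 0
g′′′(0) = -8

-4/3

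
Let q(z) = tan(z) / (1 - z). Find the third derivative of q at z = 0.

8

Multiply the two series term by term and collect like powers.
The coefficient of z^3 in the expansion is 4/3, so q′′′(0) = 3! * (4/3) = 8.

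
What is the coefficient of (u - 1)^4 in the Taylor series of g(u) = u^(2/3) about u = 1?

-7/243

g(1) = 1
g′(1) = 2/3
g′′(1) = -2/9
g′′′(1) = 8/27
g^(4)(1) = -56/81
Dividing each by k! gives the coefficients c_0, ..., c_4.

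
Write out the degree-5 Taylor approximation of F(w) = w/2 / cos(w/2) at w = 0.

Divide the numerator series by the denominator series (power-series long division).
F(0) = 0
F′(0) = 1/2
F′′(0) = 0
F′′′(0) = 3/8
F^(4)(0) = 0
F^(5)(0) = 25/32
The Taylor polynomial is Σ F^(k)(0)/k! · w^k.

5*w^5/768 + w^3/16 + w/2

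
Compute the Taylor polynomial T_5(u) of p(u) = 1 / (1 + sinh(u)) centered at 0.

Write 1/(1+u) = 1 - u + u^2 - u^3 + ... and substitute the series for u.
p(0) = 1
p′(0) = -1
p′′(0) = 2
p′′′(0) = -7
p^(4)(0) = 32
p^(5)(0) = -181
The Taylor polynomial is Σ p^(k)(0)/k! · u^k.

-181*u^5/120 + 4*u^4/3 - 7*u^3/6 + u^2 - u + 1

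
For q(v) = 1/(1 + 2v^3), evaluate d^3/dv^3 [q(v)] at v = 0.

-12

Apply the Taylor formula c_k = f^(k)(a)/k!.
From the series, [v^3] q = -2; multiply by 3! = 6 to get -12.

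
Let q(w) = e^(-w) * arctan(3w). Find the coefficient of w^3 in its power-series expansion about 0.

-15/2

Multiply the two series term by term and collect like powers.
q(0) = 0
q′(0) = 3
q′′(0) = -6
q′′′(0) = -45
Dividing each by k! gives the coefficients c_0, ..., c_3.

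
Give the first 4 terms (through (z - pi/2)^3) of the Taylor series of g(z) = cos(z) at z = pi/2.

Differentiate repeatedly and evaluate at the center.

(z - pi/2)^3/6 - (z - pi/2)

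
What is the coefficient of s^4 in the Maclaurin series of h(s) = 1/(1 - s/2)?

Differentiate repeatedly and evaluate at the center.
h(0) = 1
h′(0) = 1/2
h′′(0) = 1/2
h′′′(0) = 3/4
h^(4)(0) = 3/2

1/16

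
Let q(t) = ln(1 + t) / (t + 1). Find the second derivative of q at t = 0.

-3

Use 1/(1 - r) = Σ r^k on the denominator, then take the Cauchy product.
The coefficient of t^2 in the expansion is -3/2, so q′′(0) = 2! * (-3/2) = -3.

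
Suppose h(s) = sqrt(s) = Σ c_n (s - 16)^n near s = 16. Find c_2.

[(s - 16)^0] = 4;  [(s - 16)^1] = 1/8;  [(s - 16)^2] = -1/512.

-1/512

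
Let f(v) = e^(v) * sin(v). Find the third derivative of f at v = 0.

2

Take the Cauchy product of the two expansions.
From the series, [v^3] f = 1/3; multiply by 3! = 6 to get 2.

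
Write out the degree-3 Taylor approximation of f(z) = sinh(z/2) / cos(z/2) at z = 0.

z^3/12 + z/2

Write the quotient as an unknown series and match coefficients against numerator = denominator · series.
f(0) = 0
f′(0) = 1/2
f′′(0) = 0
f′′′(0) = 1/2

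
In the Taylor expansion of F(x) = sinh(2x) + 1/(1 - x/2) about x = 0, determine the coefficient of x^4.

Add the two expansions coefficient-wise.
F(0) = 1
F′(0) = 5/2
F′′(0) = 1/2
F′′′(0) = 35/4
F^(4)(0) = 3/2
So c_4 = F^(4)(0)/4! = 1/16.

1/16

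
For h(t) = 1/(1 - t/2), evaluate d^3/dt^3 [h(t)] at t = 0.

3/4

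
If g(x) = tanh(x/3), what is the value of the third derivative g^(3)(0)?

Compute the successive derivatives at the expansion point and divide by k!.
The coefficient of x^3 in the expansion is -1/81, so g′′′(0) = 3! * (-1/81) = -2/27.

-2/27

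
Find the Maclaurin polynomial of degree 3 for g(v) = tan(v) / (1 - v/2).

Take the Cauchy product of the two expansions.
[v^0] = 0;  [v^1] = 1;  [v^2] = 1/2;  [v^3] = 7/12.

7*v^3/12 + v^2/2 + v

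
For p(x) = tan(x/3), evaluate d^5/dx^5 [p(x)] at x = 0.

16/243

The coefficient of x^5 in the expansion is 2/3645, so p^(5)(0) = 5! * (2/3645) = 16/243.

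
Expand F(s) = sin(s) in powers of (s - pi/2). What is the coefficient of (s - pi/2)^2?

-1/2

Differentiate repeatedly and evaluate at the center.
F(pi/2) = 1
F′(pi/2) = 0
F′′(pi/2) = -1
So c_2 = F′′(pi/2)/2! = -1/2.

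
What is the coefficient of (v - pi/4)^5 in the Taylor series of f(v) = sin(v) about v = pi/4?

sqrt(2)/240

f(pi/4) = sqrt(2)/2
f′(pi/4) = sqrt(2)/2
f′′(pi/4) = -sqrt(2)/2
f′′′(pi/4) = -sqrt(2)/2
f^(4)(pi/4) = sqrt(2)/2
f^(5)(pi/4) = sqrt(2)/2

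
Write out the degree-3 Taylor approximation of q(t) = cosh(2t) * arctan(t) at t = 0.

Write out both Maclaurin series and multiply, keeping only the needed powers.
q(0) = 0
q′(0) = 1
q′′(0) = 0
q′′′(0) = 10
The Taylor polynomial is Σ q^(k)(0)/k! · t^k.

5*t^3/3 + t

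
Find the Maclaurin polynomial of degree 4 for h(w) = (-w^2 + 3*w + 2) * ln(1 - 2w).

-14*w^4 - 28*w^3/3 - 10*w^2 - 4*w

Multiply each power in the prefactor through the base expansion.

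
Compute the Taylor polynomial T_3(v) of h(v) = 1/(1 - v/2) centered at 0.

h(0) = 1
h′(0) = 1/2
h′′(0) = 1/2
h′′′(0) = 3/4
Then c_k = h^(k)(0)/k! gives each Taylor coefficient.

v^3/8 + v^2/4 + v/2 + 1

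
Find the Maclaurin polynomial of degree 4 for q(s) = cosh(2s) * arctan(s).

5*s^3/3 + s

Multiply the two series term by term and collect like powers.
[s^0] = 0;  [s^1] = 1;  [s^2] = 0;  [s^3] = 5/3;  [s^4] = 0.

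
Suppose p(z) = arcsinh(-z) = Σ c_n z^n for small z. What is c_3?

1/6

p(0) = 0
p′(0) = -1
p′′(0) = 0
p′′′(0) = 1
The Taylor polynomial is Σ p^(k)(0)/k! · z^k.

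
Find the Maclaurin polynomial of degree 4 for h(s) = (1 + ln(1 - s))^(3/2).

11*s^4/128 - s^3/16 - 3*s^2/8 - 3*s/2 + 1

Let u equal the inner series; expand the outer function in u and truncate.
h(0) = 1
h′(0) = -3/2
h′′(0) = -3/4
h′′′(0) = -3/8
h^(4)(0) = 33/16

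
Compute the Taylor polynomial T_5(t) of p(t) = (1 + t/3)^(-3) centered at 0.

p(0) = 1
p′(0) = -1
p′′(0) = 4/3
p′′′(0) = -20/9
p^(4)(0) = 40/9
p^(5)(0) = -280/27
Then c_k = p^(k)(0)/k! gives each Taylor coefficient.

-7*t^5/81 + 5*t^4/27 - 10*t^3/27 + 2*t^2/3 - t + 1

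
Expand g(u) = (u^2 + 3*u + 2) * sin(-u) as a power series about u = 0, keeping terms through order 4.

u^4/2 - 2*u^3/3 - 3*u^2 - 2*u

Distribute the polynomial across the series and collect like powers.
[u^0] = 0;  [u^1] = -2;  [u^2] = -3;  [u^3] = -2/3;  [u^4] = 1/2.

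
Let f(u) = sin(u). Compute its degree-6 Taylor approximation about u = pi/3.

-sqrt(3)*(u - pi/3)^6/1440 + (u - pi/3)^5/240 + sqrt(3)*(u - pi/3)^4/48 - (u - pi/3)^3/12 - sqrt(3)*(u - pi/3)^2/4 + (u - pi/3)/2 + sqrt(3)/2

Differentiate repeatedly and evaluate at the center.
[(u - pi/3)^0] = sqrt(3)/2;  [(u - pi/3)^1] = 1/2;  [(u - pi/3)^2] = -sqrt(3)/4;  [(u - pi/3)^3] = -1/12;  [(u - pi/3)^4] = sqrt(3)/48;  [(u - pi/3)^5] = 1/240;  [(u - pi/3)^6] = -sqrt(3)/1440.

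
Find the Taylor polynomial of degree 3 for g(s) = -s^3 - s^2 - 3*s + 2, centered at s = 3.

-(s - 3)^3 - 10*(s - 3)^2 - 36*(s - 3) - 43

g(3) = -43
g′(3) = -36
g′′(3) = -20
g′′′(3) = -6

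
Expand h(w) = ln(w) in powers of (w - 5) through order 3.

Compute the successive derivatives at the expansion point and divide by k!.
[(w - 5)^0] = ln(5);  [(w - 5)^1] = 1/5;  [(w - 5)^2] = -1/50;  [(w - 5)^3] = 1/375.

(w - 5)^3/375 - (w - 5)^2/50 + (w - 5)/5 + ln(5)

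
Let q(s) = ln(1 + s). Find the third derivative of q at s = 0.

2

From the series, [s^3] q = 1/3; multiply by 3! = 6 to get 2.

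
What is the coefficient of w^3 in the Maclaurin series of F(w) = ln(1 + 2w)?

F(0) = 0
F′(0) = 2
F′′(0) = -4
F′′′(0) = 16
So c_3 = F′′′(0)/3! = 8/3.

8/3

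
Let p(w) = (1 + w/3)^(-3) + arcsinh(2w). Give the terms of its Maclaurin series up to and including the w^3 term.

Combine the two series term by term.
p(0) = 1
p′(0) = 1
p′′(0) = 4/3
p′′′(0) = -92/9
Then c_k = p^(k)(0)/k! gives each Taylor coefficient.

-46*w^3/27 + 2*w^2/3 + w + 1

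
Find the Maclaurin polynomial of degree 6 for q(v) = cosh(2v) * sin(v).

Expand each factor separately, then convolve coefficients.
q(0) = 0
q′(0) = 1
q′′(0) = 0
q′′′(0) = 11
q^(4)(0) = 0
q^(5)(0) = 41
q^(6)(0) = 0
Dividing each by k! gives the coefficients c_0, ..., c_6.

41*v^5/120 + 11*v^3/6 + v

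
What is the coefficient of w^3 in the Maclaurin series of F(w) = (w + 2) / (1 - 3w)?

63

Distribute the polynomial across the series and collect like powers.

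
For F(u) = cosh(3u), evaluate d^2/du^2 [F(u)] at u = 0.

9

The coefficient of u^2 in the expansion is 9/2, so F′′(0) = 2! * (9/2) = 9.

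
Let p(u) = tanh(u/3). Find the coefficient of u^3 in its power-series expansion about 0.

-1/81

Differentiate repeatedly and evaluate at the center.
p(0) = 0
p′(0) = 1/3
p′′(0) = 0
p′′′(0) = -2/27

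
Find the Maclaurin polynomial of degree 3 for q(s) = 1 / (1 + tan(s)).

Use the geometric series for the reciprocal, then substitute.
q(0) = 1
q′(0) = -1
q′′(0) = 2
q′′′(0) = -8

-4*s^3/3 + s^2 - s + 1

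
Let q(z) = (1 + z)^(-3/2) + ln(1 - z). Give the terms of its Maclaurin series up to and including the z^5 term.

-3721*z^5/1280 + 283*z^4/128 - 121*z^3/48 + 11*z^2/8 - 5*z/2 + 1

Expand each term separately and add.
q(0) = 1
q′(0) = -5/2
q′′(0) = 11/4
q′′′(0) = -121/8
q^(4)(0) = 849/16
q^(5)(0) = -11163/32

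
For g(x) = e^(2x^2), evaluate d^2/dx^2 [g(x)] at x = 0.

4

Differentiate repeatedly and evaluate at the center.
The coefficient of x^2 in the expansion is 2, so g′′(0) = 2! * (2) = 4.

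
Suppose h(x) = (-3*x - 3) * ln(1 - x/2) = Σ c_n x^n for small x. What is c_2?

15/8

Shift and add copies of the series according to the polynomial's terms.
h(0) = 0
h′(0) = 3/2
h′′(0) = 15/4
Then c_k = h^(k)(0)/k! gives each Taylor coefficient.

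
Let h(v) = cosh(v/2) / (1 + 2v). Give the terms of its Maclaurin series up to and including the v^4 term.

6337*v^4/384 - 33*v^3/4 + 33*v^2/8 - 2*v + 1

Multiply the two series term by term and collect like powers.
h(0) = 1
h′(0) = -2
h′′(0) = 33/4
h′′′(0) = -99/2
h^(4)(0) = 6337/16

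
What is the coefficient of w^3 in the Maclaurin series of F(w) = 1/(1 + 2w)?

-8

F(0) = 1
F′(0) = -2
F′′(0) = 8
F′′′(0) = -48
So c_3 = F′′′(0)/3! = -8.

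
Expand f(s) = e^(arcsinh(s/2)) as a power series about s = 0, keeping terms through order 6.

s^6/1024 - s^4/128 + s^2/8 + s/2 + 1

Plug the Maclaurin series of the inner function into that of the outer and collect terms.
f(0) = 1
f′(0) = 1/2
f′′(0) = 1/4
f′′′(0) = 0
f^(4)(0) = -3/16
f^(5)(0) = 0
f^(6)(0) = 45/64
Then c_k = f^(k)(0)/k! gives each Taylor coefficient.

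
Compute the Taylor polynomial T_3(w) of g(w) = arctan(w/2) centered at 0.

-w^3/24 + w/2

g(0) = 0
g′(0) = 1/2
g′′(0) = 0
g′′′(0) = -1/4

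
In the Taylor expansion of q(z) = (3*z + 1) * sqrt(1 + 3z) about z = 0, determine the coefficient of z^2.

27/8

Multiply each power in the prefactor through the base expansion.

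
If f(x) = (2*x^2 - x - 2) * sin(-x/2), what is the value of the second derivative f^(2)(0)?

Distribute the polynomial across the series and collect like powers.
The coefficient of x^2 in the expansion is 1/2, so f′′(0) = 2! * (1/2) = 1.

1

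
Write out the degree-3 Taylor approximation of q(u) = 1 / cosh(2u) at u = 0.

Write the quotient as an unknown series and match coefficients against numerator = denominator · series.
q(0) = 1
q′(0) = 0
q′′(0) = -4
q′′′(0) = 0

1 - 2*u^2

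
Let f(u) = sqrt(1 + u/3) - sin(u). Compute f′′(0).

Add the two expansions coefficient-wise.
From the series, [u^2] f = -1/72; multiply by 2! = 2 to get -1/36.

-1/36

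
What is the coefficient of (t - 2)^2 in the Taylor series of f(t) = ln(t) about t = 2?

Apply the Taylor formula c_k = f^(k)(a)/k!.

-1/8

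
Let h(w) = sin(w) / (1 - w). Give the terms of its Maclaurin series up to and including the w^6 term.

101*w^6/120 + 101*w^5/120 + 5*w^4/6 + 5*w^3/6 + w^2 + w

Write out both Maclaurin series and multiply, keeping only the needed powers.
h(0) = 0
h′(0) = 1
h′′(0) = 2
h′′′(0) = 5
h^(4)(0) = 20
h^(5)(0) = 101
h^(6)(0) = 606
Then c_k = h^(k)(0)/k! gives each Taylor coefficient.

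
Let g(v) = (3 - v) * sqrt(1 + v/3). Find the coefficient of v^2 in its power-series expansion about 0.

-5/24

Distribute the polynomial across the series and collect like powers.
[v^0] = 3;  [v^1] = -1/2;  [v^2] = -5/24.
So c_2 = g′′(0)/2! = -5/24.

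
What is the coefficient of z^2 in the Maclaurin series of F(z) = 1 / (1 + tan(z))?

1

Use the geometric series for the reciprocal, then substitute.
[z^0] = 1;  [z^1] = -1;  [z^2] = 1.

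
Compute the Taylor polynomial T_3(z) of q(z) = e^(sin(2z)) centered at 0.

2*z^2 + 2*z + 1

Plug the Maclaurin series of the inner function into that of the outer and collect terms.
[z^0] = 1;  [z^1] = 2;  [z^2] = 2;  [z^3] = 0.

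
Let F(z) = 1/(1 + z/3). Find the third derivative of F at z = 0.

-2/9

From the series, [z^3] F = -1/27; multiply by 3! = 6 to get -2/9.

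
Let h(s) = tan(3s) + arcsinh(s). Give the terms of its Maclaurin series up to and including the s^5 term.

Add the two expansions coefficient-wise.

1299*s^5/40 + 53*s^3/6 + 4*s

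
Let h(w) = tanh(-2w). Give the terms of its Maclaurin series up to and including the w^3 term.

Use the known series and substitute for the argument.
h(0) = 0
h′(0) = -2
h′′(0) = 0
h′′′(0) = 16
The Taylor polynomial is Σ h^(k)(0)/k! · w^k.

8*w^3/3 - 2*w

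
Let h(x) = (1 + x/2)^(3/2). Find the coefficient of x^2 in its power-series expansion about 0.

3/32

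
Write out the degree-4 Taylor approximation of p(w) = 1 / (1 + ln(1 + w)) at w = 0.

11*w^4/3 - 7*w^3/3 + 3*w^2/2 - w + 1

Expand as Σ (-1)^k u^k with u equal to the inner function's series.
p(0) = 1
p′(0) = -1
p′′(0) = 3
p′′′(0) = -14
p^(4)(0) = 88
Dividing each by k! gives the coefficients c_0, ..., c_4.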